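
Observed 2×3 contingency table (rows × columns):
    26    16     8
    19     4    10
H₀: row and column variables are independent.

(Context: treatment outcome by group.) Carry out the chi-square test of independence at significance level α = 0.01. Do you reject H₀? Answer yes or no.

Row totals [50, 33], col totals [45, 20, 18], n=83
χ² = (26−27.11)²/27.11 + (16−12.05)²/12.05 + (8−10.84)²/10.84 + (19−17.89)²/17.89 + (4−7.95)²/7.95 + (10−7.16)²/7.16 = 5.2494
df = 2
p-value (upper-tail) = 0.07246
At α=0.01: p ≥ α → fail to reject H₀

reject H₀: no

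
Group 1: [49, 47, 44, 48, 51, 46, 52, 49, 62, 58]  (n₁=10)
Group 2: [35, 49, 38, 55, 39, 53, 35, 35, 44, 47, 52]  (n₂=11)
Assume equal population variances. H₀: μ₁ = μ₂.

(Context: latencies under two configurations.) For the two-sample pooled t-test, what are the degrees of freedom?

degrees of freedom = 19

df = n₁ + n₂ − 2 = 10 + 11 − 2 = 19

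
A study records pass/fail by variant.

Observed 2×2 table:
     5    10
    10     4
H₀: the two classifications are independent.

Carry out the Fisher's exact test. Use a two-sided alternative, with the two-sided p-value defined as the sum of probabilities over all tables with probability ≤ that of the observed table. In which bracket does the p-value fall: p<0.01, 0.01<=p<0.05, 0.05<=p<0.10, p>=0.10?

p-value bracket: 0.05<=p<0.10

Margins: r₁=15, r₂=14, c₁=15, c₂=14, n=29
p_obs = C(15,5)·C(14,10)/C(29,15); sum pmf over tables with pmf ≤ p_obs
p-value (two-sided) = 0.06560
→ bracket: 0.05<=p<0.10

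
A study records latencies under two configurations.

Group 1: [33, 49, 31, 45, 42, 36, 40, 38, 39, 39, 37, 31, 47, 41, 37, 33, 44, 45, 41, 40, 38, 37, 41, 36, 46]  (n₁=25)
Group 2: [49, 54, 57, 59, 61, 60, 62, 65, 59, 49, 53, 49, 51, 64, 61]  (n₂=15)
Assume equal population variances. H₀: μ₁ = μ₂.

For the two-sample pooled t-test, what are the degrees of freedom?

df = n₁ + n₂ − 2 = 25 + 15 − 2 = 38

degrees of freedom = 38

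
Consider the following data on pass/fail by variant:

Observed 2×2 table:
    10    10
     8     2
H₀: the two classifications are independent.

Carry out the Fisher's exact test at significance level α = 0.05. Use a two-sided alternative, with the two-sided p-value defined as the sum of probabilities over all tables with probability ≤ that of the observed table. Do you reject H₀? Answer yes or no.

reject H₀: no

Margins: r₁=20, r₂=10, c₁=18, c₂=12, n=30
p_obs = C(20,10)·C(10,8)/C(30,18); sum pmf over tables with pmf ≤ p_obs
p-value (two-sided) = 0.23527
At α=0.05: p ≥ α → fail to reject H₀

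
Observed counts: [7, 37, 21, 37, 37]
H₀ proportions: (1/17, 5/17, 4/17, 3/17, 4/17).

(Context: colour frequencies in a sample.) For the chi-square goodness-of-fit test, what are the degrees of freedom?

degrees of freedom = 4

df = k − 1 = 5 − 1 = 4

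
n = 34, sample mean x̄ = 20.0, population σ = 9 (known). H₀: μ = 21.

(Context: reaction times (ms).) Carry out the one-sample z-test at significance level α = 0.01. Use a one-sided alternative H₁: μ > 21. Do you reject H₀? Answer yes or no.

reject H₀: no

SE = σ/√n = 9/√34 = 1.5435
z = (x̄−μ₀)/SE = (20.0−21)/1.5435 = -0.6479
p-value (one-sided, H₁ greater) = 0.74147
At α=0.01: p ≥ α → fail to reject H₀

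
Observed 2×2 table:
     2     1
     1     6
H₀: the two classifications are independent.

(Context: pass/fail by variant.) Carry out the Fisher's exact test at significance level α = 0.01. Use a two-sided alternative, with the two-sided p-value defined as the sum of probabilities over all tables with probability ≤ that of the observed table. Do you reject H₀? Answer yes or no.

Margins: r₁=3, r₂=7, c₁=3, c₂=7, n=10
p_obs = C(3,2)·C(7,1)/C(10,3); sum pmf over tables with pmf ≤ p_obs
p-value (two-sided) = 0.18333
At α=0.01: p ≥ α → fail to reject H₀

reject H₀: no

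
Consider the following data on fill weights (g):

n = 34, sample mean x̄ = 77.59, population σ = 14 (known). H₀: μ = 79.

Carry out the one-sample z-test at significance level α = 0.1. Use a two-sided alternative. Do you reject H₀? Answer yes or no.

SE = σ/√n = 14/√34 = 2.4010
z = (x̄−μ₀)/SE = (77.59−79)/2.4010 = -0.5873
p-value (two-sided) = 0.55703
At α=0.1: p ≥ α → fail to reject H₀

reject H₀: no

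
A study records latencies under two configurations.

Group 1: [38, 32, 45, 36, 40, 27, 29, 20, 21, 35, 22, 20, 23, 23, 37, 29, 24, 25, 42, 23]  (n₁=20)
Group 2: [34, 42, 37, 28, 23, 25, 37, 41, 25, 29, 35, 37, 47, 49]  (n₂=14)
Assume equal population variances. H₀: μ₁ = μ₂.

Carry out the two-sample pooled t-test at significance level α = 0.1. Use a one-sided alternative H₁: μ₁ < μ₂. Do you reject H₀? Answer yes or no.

x̄₁=29.550, s₁=7.970, n₁=20
x̄₂=34.929, s₂=8.166, n₂=14
s_p² = [19·7.970² + 13·8.166²]/32 = 64.8087
SE = √(s_p²·(1/20+1/14)) = 2.8053
t = (29.550−34.929)/2.8053 = -1.9173
df = 32
p-value (one-sided, H₁ less) = 0.03208
At α=0.1: p < α → reject H₀

reject H₀: yes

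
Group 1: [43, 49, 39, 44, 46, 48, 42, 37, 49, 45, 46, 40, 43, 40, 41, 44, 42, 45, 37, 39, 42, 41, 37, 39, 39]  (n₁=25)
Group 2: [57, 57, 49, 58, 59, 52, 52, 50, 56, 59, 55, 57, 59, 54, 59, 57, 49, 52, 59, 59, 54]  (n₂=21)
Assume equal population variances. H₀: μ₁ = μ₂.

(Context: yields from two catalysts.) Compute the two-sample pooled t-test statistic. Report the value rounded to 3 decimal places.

test statistic = -12.428

x̄₁=42.280, s₁=3.612, n₁=25
x̄₂=55.381, s₂=3.500, n₂=21
s_p² = [24·3.612² + 20·3.500²]/44 = 12.6816
SE = √(s_p²·(1/25+1/21)) = 1.0541
t = (42.280−55.381)/1.0541 = -12.4284
df = 44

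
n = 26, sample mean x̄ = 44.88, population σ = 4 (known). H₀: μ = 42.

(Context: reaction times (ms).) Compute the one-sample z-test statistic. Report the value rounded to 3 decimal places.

test statistic = 3.671

SE = σ/√n = 4/√26 = 0.7845
z = (x̄−μ₀)/SE = (44.88−42)/0.7845 = 3.6713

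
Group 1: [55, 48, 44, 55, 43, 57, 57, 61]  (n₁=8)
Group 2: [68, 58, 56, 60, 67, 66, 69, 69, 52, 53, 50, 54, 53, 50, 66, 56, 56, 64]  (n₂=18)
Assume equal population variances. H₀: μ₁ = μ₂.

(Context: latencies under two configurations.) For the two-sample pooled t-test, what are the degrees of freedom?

df = n₁ + n₂ − 2 = 8 + 18 − 2 = 24

degrees of freedom = 24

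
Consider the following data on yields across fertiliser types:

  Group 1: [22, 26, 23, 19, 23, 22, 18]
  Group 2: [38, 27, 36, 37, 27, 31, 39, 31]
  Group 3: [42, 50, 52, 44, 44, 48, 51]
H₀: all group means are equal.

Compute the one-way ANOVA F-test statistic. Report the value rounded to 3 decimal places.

Group means [21.86, 33.25, 47.29], grand mean 34.091
SSB = Σnᵢ(x̄ᵢ−x̄)² = 2272.032; SSW = ΣΣ(x−x̄ᵢ)² = 301.786
MSB = 2272.032/2 = 1136.0162; MSW = 301.786/19 = 15.8835
F = MSB/MSW = 71.5220
df = (2, 19)

test statistic = 71.522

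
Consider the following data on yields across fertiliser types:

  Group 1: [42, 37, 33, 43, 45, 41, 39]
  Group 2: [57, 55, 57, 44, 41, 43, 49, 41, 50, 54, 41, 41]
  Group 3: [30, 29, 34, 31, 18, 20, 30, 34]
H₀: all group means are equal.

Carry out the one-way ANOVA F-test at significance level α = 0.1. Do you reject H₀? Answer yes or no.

Group means [40.00, 47.75, 28.25], grand mean 39.963
SSB = Σnᵢ(x̄ᵢ−x̄)² = 1825.213; SSW = ΣΣ(x−x̄ᵢ)² = 839.750
MSB = 1825.213/2 = 912.6065; MSW = 839.750/24 = 34.9896
F = MSB/MSW = 26.0822
df = (2, 24)
p-value (upper-tail) = 0.00000
At α=0.1: p < α → reject H₀

reject H₀: yes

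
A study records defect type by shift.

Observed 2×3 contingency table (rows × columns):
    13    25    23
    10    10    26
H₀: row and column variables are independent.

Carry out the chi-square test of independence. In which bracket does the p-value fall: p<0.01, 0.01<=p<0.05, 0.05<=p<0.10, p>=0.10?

Row totals [61, 46], col totals [23, 35, 49], n=107
χ² = (13−13.11)²/13.11 + (25−19.95)²/19.95 + (23−27.93)²/27.93 + (10−9.89)²/9.89 + (10−15.05)²/15.05 + (26−21.07)²/21.07 = 4.9990
df = 2
p-value (upper-tail) = 0.08213
→ bracket: 0.05<=p<0.10

p-value bracket: 0.05<=p<0.10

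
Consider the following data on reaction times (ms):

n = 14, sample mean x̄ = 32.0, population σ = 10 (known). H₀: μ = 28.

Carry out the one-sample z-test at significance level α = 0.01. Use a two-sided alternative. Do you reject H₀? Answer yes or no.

reject H₀: no

SE = σ/√n = 10/√14 = 2.6726
z = (x̄−μ₀)/SE = (32.0−28)/2.6726 = 1.4967
p-value (two-sided) = 0.13448
At α=0.01: p ≥ α → fail to reject H₀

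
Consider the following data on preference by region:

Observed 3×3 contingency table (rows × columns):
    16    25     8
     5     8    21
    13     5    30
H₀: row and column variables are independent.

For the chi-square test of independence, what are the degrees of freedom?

df = (r−1)(c−1) = (3−1)·(3−1) = 4

degrees of freedom = 4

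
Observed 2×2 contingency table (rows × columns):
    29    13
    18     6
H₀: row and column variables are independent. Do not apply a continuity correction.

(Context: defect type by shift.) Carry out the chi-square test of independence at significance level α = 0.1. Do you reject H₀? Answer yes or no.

reject H₀: no

Row totals [42, 24], col totals [47, 19], n=66
χ² = (29−29.91)²/29.91 + (13−12.09)²/12.09 + (18−17.09)²/17.09 + (6−6.91)²/6.91 = 0.2640
df = 1
p-value (upper-tail) = 0.60741
At α=0.1: p ≥ α → fail to reject H₀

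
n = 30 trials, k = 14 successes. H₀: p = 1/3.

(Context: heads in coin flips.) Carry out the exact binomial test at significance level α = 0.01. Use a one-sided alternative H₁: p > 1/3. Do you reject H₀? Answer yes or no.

Exact binomial: n=30, k=14, p₀=1/3=0.3333
P(X≥14) from Σ C(n,i)·p₀^i·(1−p₀)^(n−i)
p-value (one-sided, H₁ greater) = 0.08977
At α=0.01: p ≥ α → fail to reject H₀

reject H₀: no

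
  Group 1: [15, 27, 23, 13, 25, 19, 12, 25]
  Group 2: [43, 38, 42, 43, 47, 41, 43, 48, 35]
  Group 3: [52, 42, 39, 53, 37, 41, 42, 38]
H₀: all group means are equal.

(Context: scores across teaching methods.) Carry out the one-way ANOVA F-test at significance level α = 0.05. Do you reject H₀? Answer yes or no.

reject H₀: yes

Group means [19.88, 42.22, 43.00], grand mean 35.320
SSB = Σnᵢ(x̄ᵢ−x̄)² = 2809.009; SSW = ΣΣ(x−x̄ᵢ)² = 640.431
MSB = 2809.009/2 = 1404.5047; MSW = 640.431/22 = 29.1105
F = MSB/MSW = 48.2474
df = (2, 22)
p-value (upper-tail) = 0.00000
At α=0.05: p < α → reject H₀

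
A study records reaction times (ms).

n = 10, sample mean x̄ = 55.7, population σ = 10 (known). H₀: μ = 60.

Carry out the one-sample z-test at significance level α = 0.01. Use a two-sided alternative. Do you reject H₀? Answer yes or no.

SE = σ/√n = 10/√10 = 3.1623
z = (x̄−μ₀)/SE = (55.7−60)/3.1623 = -1.3598
p-value (two-sided) = 0.17390
At α=0.01: p ≥ α → fail to reject H₀

reject H₀: no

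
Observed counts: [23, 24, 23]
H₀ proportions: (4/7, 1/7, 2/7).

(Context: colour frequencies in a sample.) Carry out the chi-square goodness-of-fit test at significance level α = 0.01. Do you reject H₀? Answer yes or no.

n = 70; E_i = n·p_i = [40.00, 10.00, 20.00]
χ² = (23−40.00)²/40.00 + (24−10.00)²/10.00 + (23−20.00)²/20.00 = 27.2750
df = 2
p-value (upper-tail) = 0.00000
At α=0.01: p < α → reject H₀

reject H₀: yes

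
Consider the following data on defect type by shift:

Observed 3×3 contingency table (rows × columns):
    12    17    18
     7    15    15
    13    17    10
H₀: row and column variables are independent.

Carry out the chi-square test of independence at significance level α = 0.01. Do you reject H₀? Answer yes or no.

reject H₀: no

Row totals [47, 37, 40], col totals [32, 49, 43], n=124
χ² = (12−12.13)²/12.13 + (17−18.57)²/18.57 + (18−16.30)²/16.30 + (7−9.55)²/9.55 + (15−14.62)²/14.62 + (15−12.83)²/12.83 + (13−10.32)²/10.32 + (17−15.81)²/15.81 + (10−13.87)²/13.87 = 3.2338
df = 4
p-value (upper-tail) = 0.51949
At α=0.01: p ≥ α → fail to reject H₀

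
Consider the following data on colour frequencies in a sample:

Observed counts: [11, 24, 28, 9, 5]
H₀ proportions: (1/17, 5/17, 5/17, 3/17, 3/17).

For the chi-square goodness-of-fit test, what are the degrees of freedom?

df = k − 1 = 5 − 1 = 4

degrees of freedom = 4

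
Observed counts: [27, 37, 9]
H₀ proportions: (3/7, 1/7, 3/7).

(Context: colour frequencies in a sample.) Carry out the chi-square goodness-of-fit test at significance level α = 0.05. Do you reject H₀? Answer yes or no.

reject H₀: yes

n = 73; E_i = n·p_i = [31.29, 10.43, 31.29]
χ² = (27−31.29)²/31.29 + (37−10.43)²/10.43 + (9−31.29)²/31.29 = 84.1644
df = 2
p-value (upper-tail) = 0.00000
At α=0.05: p < α → reject H₀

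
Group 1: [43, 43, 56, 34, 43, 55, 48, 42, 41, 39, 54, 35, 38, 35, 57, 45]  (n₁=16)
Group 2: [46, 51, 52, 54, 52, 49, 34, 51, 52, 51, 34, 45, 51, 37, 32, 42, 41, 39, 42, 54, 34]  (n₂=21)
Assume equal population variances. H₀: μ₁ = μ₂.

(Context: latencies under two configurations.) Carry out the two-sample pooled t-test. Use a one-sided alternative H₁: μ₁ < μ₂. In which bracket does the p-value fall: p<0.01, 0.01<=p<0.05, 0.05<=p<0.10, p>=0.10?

p-value bracket: p>=0.10

x̄₁=44.250, s₁=7.698, n₁=16
x̄₂=44.905, s₂=7.536, n₂=21
s_p² = [15·7.698² + 20·7.536²]/35 = 57.8517
SE = √(s_p²·(1/16+1/21)) = 2.5240
t = (44.250−44.905)/2.5240 = -0.2594
df = 35
p-value (one-sided, H₁ less) = 0.39842
→ bracket: p>=0.10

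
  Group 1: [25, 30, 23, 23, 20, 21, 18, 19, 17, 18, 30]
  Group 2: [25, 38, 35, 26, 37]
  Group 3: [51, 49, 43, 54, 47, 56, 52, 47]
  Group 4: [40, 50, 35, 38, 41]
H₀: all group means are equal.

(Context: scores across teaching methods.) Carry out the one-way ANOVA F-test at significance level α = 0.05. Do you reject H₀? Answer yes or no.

reject H₀: yes

Group means [22.18, 32.20, 49.88, 40.80], grand mean 34.759
SSB = Σnᵢ(x̄ᵢ−x̄)² = 3783.199; SSW = ΣΣ(x−x̄ᵢ)² = 616.111
MSB = 3783.199/3 = 1261.0663; MSW = 616.111/25 = 24.6445
F = MSB/MSW = 51.1704
df = (3, 25)
p-value (upper-tail) = 0.00000
At α=0.05: p < α → reject H₀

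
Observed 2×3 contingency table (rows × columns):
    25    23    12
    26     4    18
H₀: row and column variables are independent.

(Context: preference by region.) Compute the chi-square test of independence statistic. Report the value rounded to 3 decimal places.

test statistic = 13.422

Row totals [60, 48], col totals [51, 27, 30], n=108
χ² = (25−28.33)²/28.33 + (23−15.00)²/15.00 + (12−16.67)²/16.67 + (26−22.67)²/22.67 + (4−12.00)²/12.00 + (18−13.33)²/13.33 = 13.4224
df = 2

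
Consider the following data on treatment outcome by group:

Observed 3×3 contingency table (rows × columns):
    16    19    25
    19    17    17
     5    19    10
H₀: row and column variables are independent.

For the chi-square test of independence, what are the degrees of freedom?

degrees of freedom = 4

df = (r−1)(c−1) = (3−1)·(3−1) = 4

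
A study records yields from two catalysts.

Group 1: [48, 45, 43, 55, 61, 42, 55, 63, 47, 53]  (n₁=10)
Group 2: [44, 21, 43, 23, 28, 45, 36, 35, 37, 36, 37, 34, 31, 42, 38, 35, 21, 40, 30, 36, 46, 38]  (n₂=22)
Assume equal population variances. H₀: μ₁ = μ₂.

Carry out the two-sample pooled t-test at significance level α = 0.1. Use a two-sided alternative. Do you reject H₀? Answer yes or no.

reject H₀: yes

x̄₁=51.200, s₁=7.345, n₁=10
x̄₂=35.273, s₂=7.219, n₂=22
s_p² = [9·7.345² + 21·7.219²]/30 = 52.6655
SE = √(s_p²·(1/10+1/22)) = 2.7677
t = (51.200−35.273)/2.7677 = 5.7546
df = 30
p-value (two-sided) = 0.00000
At α=0.1: p < α → reject H₀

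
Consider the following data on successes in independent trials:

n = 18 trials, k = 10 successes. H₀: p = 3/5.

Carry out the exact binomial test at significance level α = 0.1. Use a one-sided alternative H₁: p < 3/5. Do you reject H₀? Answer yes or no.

reject H₀: no

Exact binomial: n=18, k=10, p₀=3/5=0.6000
P(X≤10) from Σ C(n,i)·p₀^i·(1−p₀)^(n−i)
p-value (one-sided, H₁ less) = 0.43656
At α=0.1: p ≥ α → fail to reject H₀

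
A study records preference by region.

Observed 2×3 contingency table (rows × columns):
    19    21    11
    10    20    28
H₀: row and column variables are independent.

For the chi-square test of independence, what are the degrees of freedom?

degrees of freedom = 2

df = (r−1)(c−1) = (2−1)·(3−1) = 2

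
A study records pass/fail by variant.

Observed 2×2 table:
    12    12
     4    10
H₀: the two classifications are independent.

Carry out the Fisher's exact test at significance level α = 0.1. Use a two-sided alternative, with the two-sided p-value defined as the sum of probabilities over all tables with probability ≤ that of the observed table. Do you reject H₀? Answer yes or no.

Margins: r₁=24, r₂=14, c₁=16, c₂=22, n=38
p_obs = C(24,12)·C(14,4)/C(38,16); sum pmf over tables with pmf ≤ p_obs
p-value (two-sided) = 0.30871
At α=0.1: p ≥ α → fail to reject H₀

reject H₀: no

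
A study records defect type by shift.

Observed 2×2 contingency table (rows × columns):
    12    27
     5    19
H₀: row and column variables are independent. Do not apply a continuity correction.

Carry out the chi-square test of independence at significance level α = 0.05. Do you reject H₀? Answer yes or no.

reject H₀: no

Row totals [39, 24], col totals [17, 46], n=63
χ² = (12−10.52)²/10.52 + (27−28.48)²/28.48 + (5−6.48)²/6.48 + (19−17.52)²/17.52 = 0.7444
df = 1
p-value (upper-tail) = 0.38825
At α=0.05: p ≥ α → fail to reject H₀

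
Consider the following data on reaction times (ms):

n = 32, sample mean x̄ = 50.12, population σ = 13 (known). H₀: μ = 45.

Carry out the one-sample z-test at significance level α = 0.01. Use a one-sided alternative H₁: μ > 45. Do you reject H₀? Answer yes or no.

reject H₀: no

SE = σ/√n = 13/√32 = 2.2981
z = (x̄−μ₀)/SE = (50.12−45)/2.2981 = 2.2279
p-value (one-sided, H₁ greater) = 0.01294
At α=0.01: p ≥ α → fail to reject H₀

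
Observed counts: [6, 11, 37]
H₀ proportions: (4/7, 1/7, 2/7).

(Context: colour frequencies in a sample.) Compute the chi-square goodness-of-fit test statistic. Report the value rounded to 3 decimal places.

test statistic = 51.583

n = 54; E_i = n·p_i = [30.86, 7.71, 15.43]
χ² = (6−30.86)²/30.86 + (11−7.71)²/7.71 + (37−15.43)²/15.43 = 51.5833
df = 2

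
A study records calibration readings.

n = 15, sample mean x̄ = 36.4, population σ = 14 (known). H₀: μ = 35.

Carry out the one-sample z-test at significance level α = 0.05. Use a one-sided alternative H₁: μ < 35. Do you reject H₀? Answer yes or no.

SE = σ/√n = 14/√15 = 3.6148
z = (x̄−μ₀)/SE = (36.4−35)/3.6148 = 0.3873
p-value (one-sided, H₁ less) = 0.65073
At α=0.05: p ≥ α → fail to reject H₀

reject H₀: no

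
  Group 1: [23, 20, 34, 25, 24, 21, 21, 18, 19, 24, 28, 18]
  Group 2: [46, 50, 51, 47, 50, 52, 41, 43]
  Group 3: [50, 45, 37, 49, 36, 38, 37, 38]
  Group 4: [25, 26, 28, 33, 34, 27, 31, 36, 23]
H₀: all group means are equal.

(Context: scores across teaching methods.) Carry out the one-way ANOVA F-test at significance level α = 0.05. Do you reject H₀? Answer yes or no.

reject H₀: yes

Group means [22.92, 47.50, 41.25, 29.22], grand mean 33.730
SSB = Σnᵢ(x̄ᵢ−x̄)² = 3555.325; SSW = ΣΣ(x−x̄ᵢ)² = 739.972
MSB = 3555.325/3 = 1185.1084; MSW = 739.972/33 = 22.4234
F = MSB/MSW = 52.8514
df = (3, 33)
p-value (upper-tail) = 0.00000
At α=0.05: p < α → reject H₀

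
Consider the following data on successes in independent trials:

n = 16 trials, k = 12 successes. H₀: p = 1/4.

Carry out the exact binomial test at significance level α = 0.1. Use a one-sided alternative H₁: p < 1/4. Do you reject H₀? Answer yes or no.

reject H₀: no

Exact binomial: n=16, k=12, p₀=1/4=0.2500
P(X≤12) from Σ C(n,i)·p₀^i·(1−p₀)^(n−i)
p-value (one-sided, H₁ less) = 1.00000
At α=0.1: p ≥ α → fail to reject H₀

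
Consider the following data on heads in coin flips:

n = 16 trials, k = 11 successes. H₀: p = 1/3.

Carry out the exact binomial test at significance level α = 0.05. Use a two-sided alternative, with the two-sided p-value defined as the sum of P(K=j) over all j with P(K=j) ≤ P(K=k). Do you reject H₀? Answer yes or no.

reject H₀: yes

Exact binomial: n=16, k=11, p₀=1/3=0.3333
P(X=j) = C(n,j)·p₀^j·(1−p₀)^(n−j); p = Σ P(X=j) over j with P(X=j) ≤ P(X=11)
p-value (two-sided) = 0.00556
At α=0.05: p < α → reject H₀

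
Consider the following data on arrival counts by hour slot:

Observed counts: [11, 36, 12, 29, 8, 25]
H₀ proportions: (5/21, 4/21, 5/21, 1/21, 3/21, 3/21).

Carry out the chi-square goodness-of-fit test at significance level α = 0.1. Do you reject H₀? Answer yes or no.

n = 121; E_i = n·p_i = [28.81, 23.05, 28.81, 5.76, 17.29, 17.29]
χ² = (11−28.81)²/28.81 + (36−23.05)²/23.05 + (12−28.81)²/28.81 + (29−5.76)²/5.76 + (8−17.29)²/17.29 + (25−17.29)²/17.29 = 130.2479
df = 5
p-value (upper-tail) = 0.00000
At α=0.1: p < α → reject H₀

reject H₀: yes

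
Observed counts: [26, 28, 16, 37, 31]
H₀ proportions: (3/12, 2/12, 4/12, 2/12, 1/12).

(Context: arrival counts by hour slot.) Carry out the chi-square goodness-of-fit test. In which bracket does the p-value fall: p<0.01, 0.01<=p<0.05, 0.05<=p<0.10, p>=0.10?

p-value bracket: p<0.01

n = 138; E_i = n·p_i = [34.50, 23.00, 46.00, 23.00, 11.50]
χ² = (26−34.50)²/34.50 + (28−23.00)²/23.00 + (16−46.00)²/46.00 + (37−23.00)²/23.00 + (31−11.50)²/11.50 = 64.3333
df = 4
p-value (upper-tail) = 0.00000
→ bracket: p<0.01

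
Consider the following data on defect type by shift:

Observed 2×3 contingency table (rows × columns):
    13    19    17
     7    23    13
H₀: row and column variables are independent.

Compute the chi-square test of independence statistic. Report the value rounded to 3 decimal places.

test statistic = 2.333

Row totals [49, 43], col totals [20, 42, 30], n=92
χ² = (13−10.65)²/10.65 + (19−22.37)²/22.37 + (17−15.98)²/15.98 + (7−9.35)²/9.35 + (23−19.63)²/19.63 + (13−14.02)²/14.02 = 2.3329
df = 2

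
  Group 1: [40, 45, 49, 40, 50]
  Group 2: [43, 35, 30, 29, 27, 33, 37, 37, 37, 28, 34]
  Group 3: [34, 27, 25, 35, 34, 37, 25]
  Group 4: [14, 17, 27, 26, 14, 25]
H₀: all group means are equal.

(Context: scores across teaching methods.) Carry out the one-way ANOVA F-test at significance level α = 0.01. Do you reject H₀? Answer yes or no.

Group means [44.80, 33.64, 31.00, 20.50], grand mean 32.207
SSB = Σnᵢ(x̄ᵢ−x̄)² = 1647.913; SSW = ΣΣ(x−x̄ᵢ)² = 672.845
MSB = 1647.913/3 = 549.3044; MSW = 672.845/25 = 26.9138
F = MSB/MSW = 20.4098
df = (3, 25)
p-value (upper-tail) = 0.00000
At α=0.01: p < α → reject H₀

reject H₀: yes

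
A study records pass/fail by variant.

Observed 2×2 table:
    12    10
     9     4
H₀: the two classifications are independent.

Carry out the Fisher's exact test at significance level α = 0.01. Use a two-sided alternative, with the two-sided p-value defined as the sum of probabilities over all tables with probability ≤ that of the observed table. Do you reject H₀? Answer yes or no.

Margins: r₁=22, r₂=13, c₁=21, c₂=14, n=35
p_obs = C(22,12)·C(13,9)/C(35,21); sum pmf over tables with pmf ≤ p_obs
p-value (two-sided) = 0.48753
At α=0.01: p ≥ α → fail to reject H₀

reject H₀: no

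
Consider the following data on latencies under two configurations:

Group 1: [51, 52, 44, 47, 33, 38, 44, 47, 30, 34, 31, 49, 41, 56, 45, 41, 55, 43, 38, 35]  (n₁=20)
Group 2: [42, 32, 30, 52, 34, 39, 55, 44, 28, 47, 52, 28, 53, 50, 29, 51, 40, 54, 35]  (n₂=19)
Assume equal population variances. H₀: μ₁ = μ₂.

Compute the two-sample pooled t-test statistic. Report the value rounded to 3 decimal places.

test statistic = 0.303

x̄₁=42.700, s₁=7.767, n₁=20
x̄₂=41.842, s₂=9.828, n₂=19
s_p² = [19·7.767² + 18·9.828²]/37 = 77.9656
SE = √(s_p²·(1/20+1/19)) = 2.8287
t = (42.700−41.842)/2.8287 = 0.3033
df = 37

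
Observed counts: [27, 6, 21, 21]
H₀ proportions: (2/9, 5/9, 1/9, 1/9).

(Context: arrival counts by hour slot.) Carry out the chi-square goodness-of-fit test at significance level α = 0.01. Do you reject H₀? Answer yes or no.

n = 75; E_i = n·p_i = [16.67, 41.67, 8.33, 8.33]
χ² = (27−16.67)²/16.67 + (6−41.67)²/41.67 + (21−8.33)²/8.33 + (21−8.33)²/8.33 = 75.4440
df = 3
p-value (upper-tail) = 0.00000
At α=0.01: p < α → reject H₀

reject H₀: yes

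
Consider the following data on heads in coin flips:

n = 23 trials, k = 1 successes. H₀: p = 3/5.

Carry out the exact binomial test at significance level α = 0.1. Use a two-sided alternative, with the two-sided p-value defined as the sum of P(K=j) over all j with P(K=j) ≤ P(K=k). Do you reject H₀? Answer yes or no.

reject H₀: yes

Exact binomial: n=23, k=1, p₀=3/5=0.6000
P(X=j) = C(n,j)·p₀^j·(1−p₀)^(n−j); p = Σ P(X=j) over j with P(X=j) ≤ P(X=1)
p-value (two-sided) = 0.00000
At α=0.1: p < α → reject H₀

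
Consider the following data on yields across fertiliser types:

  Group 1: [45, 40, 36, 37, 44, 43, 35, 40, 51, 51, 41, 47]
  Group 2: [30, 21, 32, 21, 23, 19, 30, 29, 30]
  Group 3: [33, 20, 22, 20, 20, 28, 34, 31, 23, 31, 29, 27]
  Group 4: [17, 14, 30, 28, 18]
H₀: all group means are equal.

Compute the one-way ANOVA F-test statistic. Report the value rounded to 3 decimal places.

test statistic = 27.606

Group means [42.50, 26.11, 26.50, 21.40], grand mean 30.789
SSB = Σnᵢ(x̄ᵢ−x̄)² = 2504.227; SSW = ΣΣ(x−x̄ᵢ)² = 1028.089
MSB = 2504.227/3 = 834.7423; MSW = 1028.089/34 = 30.2379
F = MSB/MSW = 27.6058
df = (3, 34)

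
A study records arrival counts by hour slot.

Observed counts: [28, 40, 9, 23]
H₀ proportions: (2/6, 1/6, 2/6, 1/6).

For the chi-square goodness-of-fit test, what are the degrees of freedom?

df = k − 1 = 4 − 1 = 3

degrees of freedom = 3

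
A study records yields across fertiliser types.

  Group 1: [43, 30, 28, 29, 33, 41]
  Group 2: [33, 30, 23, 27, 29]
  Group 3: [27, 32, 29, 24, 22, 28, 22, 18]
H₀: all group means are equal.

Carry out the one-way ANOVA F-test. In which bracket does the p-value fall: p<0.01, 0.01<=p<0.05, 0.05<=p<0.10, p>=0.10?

p-value bracket: 0.01<=p<0.05

Group means [34.00, 28.40, 25.25], grand mean 28.842
SSB = Σnᵢ(x̄ᵢ−x̄)² = 263.826; SSW = ΣΣ(x−x̄ᵢ)² = 408.700
MSB = 263.826/2 = 131.9132; MSW = 408.700/16 = 25.5437
F = MSB/MSW = 5.1642
df = (2, 16)
p-value (upper-tail) = 0.01860
→ bracket: 0.01<=p<0.05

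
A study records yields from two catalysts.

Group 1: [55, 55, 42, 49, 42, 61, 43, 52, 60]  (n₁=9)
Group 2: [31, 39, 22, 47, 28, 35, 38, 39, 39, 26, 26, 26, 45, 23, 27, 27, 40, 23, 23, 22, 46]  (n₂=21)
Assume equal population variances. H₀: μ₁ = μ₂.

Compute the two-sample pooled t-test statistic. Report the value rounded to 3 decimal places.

x̄₁=51.000, s₁=7.450, n₁=9
x̄₂=32.000, s₂=8.556, n₂=21
s_p² = [8·7.450² + 20·8.556²]/28 = 68.1429
SE = √(s_p²·(1/9+1/21)) = 3.2888
t = (51.000−32.000)/3.2888 = 5.7772
df = 28

test statistic = 5.777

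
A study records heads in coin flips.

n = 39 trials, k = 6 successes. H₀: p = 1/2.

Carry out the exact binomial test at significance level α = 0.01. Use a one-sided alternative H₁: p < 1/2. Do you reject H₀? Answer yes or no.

reject H₀: yes

Exact binomial: n=39, k=6, p₀=1/2=0.5000
P(X≤6) from Σ C(n,i)·p₀^i·(1−p₀)^(n−i)
p-value (one-sided, H₁ less) = 0.00001
At α=0.01: p < α → reject H₀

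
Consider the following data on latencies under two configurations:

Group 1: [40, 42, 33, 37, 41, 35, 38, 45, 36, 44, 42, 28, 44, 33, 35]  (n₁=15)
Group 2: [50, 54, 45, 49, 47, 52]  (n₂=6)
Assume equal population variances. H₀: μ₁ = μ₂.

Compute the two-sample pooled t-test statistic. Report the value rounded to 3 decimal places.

x̄₁=38.200, s₁=4.916, n₁=15
x̄₂=49.500, s₂=3.271, n₂=6
s_p² = [14·4.916² + 5·3.271²]/19 = 20.6263
SE = √(s_p²·(1/15+1/6)) = 2.1938
t = (38.200−49.500)/2.1938 = -5.1509
df = 19

test statistic = -5.151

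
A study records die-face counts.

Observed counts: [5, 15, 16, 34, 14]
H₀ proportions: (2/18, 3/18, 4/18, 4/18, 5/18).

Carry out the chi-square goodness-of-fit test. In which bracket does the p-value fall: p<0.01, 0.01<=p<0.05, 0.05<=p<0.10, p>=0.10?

n = 84; E_i = n·p_i = [9.33, 14.00, 18.67, 18.67, 23.33]
χ² = (5−9.33)²/9.33 + (15−14.00)²/14.00 + (16−18.67)²/18.67 + (34−18.67)²/18.67 + (14−23.33)²/23.33 = 18.7929
df = 4
p-value (upper-tail) = 0.00086
→ bracket: p<0.01

p-value bracket: p<0.01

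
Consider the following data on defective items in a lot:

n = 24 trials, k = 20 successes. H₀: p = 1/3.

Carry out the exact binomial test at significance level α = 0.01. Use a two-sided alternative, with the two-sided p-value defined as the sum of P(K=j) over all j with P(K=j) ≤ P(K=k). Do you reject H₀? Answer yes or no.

Exact binomial: n=24, k=20, p₀=1/3=0.3333
P(X=j) = C(n,j)·p₀^j·(1−p₀)^(n−j); p = Σ P(X=j) over j with P(X=j) ≤ P(X=20)
p-value (two-sided) = 0.00000
At α=0.01: p < α → reject H₀

reject H₀: yes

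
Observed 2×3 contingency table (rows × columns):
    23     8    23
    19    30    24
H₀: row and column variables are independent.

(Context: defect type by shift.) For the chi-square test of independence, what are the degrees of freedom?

df = (r−1)(c−1) = (2−1)·(3−1) = 2

degrees of freedom = 2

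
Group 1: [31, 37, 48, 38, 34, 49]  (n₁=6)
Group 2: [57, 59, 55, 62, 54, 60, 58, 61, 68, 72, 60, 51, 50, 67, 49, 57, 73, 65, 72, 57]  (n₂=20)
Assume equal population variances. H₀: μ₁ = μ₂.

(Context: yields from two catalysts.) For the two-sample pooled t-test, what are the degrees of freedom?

degrees of freedom = 24

df = n₁ + n₂ − 2 = 6 + 20 − 2 = 24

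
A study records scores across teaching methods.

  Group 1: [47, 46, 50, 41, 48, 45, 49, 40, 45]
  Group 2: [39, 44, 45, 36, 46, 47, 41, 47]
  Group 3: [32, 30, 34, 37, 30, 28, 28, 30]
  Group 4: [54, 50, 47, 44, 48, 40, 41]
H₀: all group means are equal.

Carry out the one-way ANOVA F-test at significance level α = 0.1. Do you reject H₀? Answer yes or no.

Group means [45.67, 43.12, 31.12, 46.29], grand mean 41.531
SSB = Σnᵢ(x̄ᵢ−x̄)² = 1198.790; SSW = ΣΣ(x−x̄ᵢ)² = 423.179
MSB = 1198.790/3 = 399.5967; MSW = 423.179/28 = 15.1135
F = MSB/MSW = 26.4397
df = (3, 28)
p-value (upper-tail) = 0.00000
At α=0.1: p < α → reject H₀

reject H₀: yes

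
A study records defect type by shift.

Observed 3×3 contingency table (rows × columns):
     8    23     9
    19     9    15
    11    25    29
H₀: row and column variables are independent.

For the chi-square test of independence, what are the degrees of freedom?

degrees of freedom = 4

df = (r−1)(c−1) = (3−1)·(3−1) = 4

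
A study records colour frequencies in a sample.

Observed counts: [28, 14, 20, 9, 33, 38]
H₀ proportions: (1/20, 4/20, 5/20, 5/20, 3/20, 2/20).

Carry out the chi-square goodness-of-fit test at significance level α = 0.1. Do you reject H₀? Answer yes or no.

n = 142; E_i = n·p_i = [7.10, 28.40, 35.50, 35.50, 21.30, 14.20]
χ² = (28−7.10)²/7.10 + (14−28.40)²/28.40 + (20−35.50)²/35.50 + (9−35.50)²/35.50 + (33−21.30)²/21.30 + (38−14.20)²/14.20 = 141.6901
df = 5
p-value (upper-tail) = 0.00000
At α=0.1: p < α → reject H₀

reject H₀: yes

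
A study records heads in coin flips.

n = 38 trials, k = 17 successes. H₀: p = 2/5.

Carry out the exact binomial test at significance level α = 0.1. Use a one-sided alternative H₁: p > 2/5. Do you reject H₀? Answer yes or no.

reject H₀: no

Exact binomial: n=38, k=17, p₀=2/5=0.4000
P(X≥17) from Σ C(n,i)·p₀^i·(1−p₀)^(n−i)
p-value (one-sided, H₁ greater) = 0.33041
At α=0.1: p ≥ α → fail to reject H₀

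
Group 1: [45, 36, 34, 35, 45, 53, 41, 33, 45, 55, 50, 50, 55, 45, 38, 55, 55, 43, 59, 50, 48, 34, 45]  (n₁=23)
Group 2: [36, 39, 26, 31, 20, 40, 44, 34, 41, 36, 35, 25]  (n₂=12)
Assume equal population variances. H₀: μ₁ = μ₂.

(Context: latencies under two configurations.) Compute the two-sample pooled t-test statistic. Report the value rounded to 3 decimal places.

x̄₁=45.609, s₁=7.896, n₁=23
x̄₂=33.917, s₂=7.192, n₂=12
s_p² = [22·7.896² + 11·7.192²]/33 = 58.7998
SE = √(s_p²·(1/23+1/12)) = 2.7307
t = (45.609−33.917)/2.7307 = 4.2818
df = 33

test statistic = 4.282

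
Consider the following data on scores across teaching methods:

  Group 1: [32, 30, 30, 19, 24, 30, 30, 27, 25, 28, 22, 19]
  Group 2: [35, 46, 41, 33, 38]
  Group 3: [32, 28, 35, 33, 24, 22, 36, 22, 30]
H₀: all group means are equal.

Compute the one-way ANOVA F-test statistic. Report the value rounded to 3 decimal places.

Group means [26.33, 38.60, 29.11], grand mean 29.654
SSB = Σnᵢ(x̄ᵢ−x̄)² = 535.129; SSW = ΣΣ(x−x̄ᵢ)² = 562.756
MSB = 535.129/2 = 267.5645; MSW = 562.756/23 = 24.4676
F = MSB/MSW = 10.9354
df = (2, 23)

test statistic = 10.935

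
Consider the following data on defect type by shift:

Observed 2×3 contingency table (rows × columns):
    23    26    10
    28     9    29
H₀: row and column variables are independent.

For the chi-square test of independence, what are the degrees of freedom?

df = (r−1)(c−1) = (2−1)·(3−1) = 2

degrees of freedom = 2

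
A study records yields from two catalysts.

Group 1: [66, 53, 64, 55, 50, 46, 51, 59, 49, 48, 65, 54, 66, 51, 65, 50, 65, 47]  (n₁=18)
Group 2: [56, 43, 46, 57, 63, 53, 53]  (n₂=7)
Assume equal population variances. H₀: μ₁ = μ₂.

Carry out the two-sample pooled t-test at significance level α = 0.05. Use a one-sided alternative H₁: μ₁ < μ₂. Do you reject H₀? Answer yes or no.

reject H₀: no

x̄₁=55.778, s₁=7.456, n₁=18
x̄₂=53.000, s₂=6.758, n₂=7
s_p² = [17·7.456² + 6·6.758²]/23 = 53.0048
SE = √(s_p²·(1/18+1/7)) = 3.2430
t = (55.778−53.000)/3.2430 = 0.8566
df = 23
p-value (one-sided, H₁ less) = 0.79974
At α=0.05: p ≥ α → fail to reject H₀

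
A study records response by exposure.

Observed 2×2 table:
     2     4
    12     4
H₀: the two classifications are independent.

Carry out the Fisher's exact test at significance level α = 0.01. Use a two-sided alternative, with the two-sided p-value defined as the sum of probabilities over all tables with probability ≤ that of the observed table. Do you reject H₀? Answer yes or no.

Margins: r₁=6, r₂=16, c₁=14, c₂=8, n=22
p_obs = C(6,2)·C(16,12)/C(22,14); sum pmf over tables with pmf ≤ p_obs
p-value (two-sided) = 0.13650
At α=0.01: p ≥ α → fail to reject H₀

reject H₀: no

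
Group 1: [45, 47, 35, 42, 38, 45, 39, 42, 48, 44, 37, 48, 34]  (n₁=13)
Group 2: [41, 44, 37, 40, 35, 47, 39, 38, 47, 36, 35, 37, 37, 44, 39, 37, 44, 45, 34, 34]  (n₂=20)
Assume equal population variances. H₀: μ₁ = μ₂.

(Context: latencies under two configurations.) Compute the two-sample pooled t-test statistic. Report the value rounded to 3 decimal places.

test statistic = 1.462

x̄₁=41.846, s₁=4.845, n₁=13
x̄₂=39.500, s₂=4.274, n₂=20
s_p² = [12·4.845² + 19·4.274²]/31 = 20.2804
SE = √(s_p²·(1/13+1/20)) = 1.6044
t = (41.846−39.500)/1.6044 = 1.4623
df = 31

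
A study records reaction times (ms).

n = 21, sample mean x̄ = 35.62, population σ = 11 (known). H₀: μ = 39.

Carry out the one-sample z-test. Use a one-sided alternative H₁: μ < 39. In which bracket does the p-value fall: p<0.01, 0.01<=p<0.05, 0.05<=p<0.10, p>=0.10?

SE = σ/√n = 11/√21 = 2.4004
z = (x̄−μ₀)/SE = (35.62−39)/2.4004 = -1.4081
p-value (one-sided, H₁ less) = 0.07955
→ bracket: 0.05<=p<0.10

p-value bracket: 0.05<=p<0.10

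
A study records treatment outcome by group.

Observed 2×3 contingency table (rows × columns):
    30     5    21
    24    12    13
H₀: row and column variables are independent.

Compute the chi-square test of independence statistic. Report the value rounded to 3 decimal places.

Row totals [56, 49], col totals [54, 17, 34], n=105
χ² = (30−28.80)²/28.80 + (5−9.07)²/9.07 + (21−18.13)²/18.13 + (24−25.20)²/25.20 + (12−7.93)²/7.93 + (13−15.87)²/15.87 = 4.9869
df = 2

test statistic = 4.987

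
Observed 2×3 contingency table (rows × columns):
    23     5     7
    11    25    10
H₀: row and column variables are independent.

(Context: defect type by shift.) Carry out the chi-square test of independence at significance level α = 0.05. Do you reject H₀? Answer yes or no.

reject H₀: yes

Row totals [35, 46], col totals [34, 30, 17], n=81
χ² = (23−14.69)²/14.69 + (5−12.96)²/12.96 + (7−7.35)²/7.35 + (11−19.31)²/19.31 + (25−17.04)²/17.04 + (10−9.65)²/9.65 = 16.9162
df = 2
p-value (upper-tail) = 0.00021
At α=0.05: p < α → reject H₀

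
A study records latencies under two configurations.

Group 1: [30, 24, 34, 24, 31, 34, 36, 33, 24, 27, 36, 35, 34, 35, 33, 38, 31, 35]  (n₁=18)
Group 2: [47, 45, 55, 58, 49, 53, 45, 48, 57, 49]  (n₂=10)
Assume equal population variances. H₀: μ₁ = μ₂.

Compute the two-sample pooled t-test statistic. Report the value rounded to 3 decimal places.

test statistic = -10.408

x̄₁=31.889, s₁=4.418, n₁=18
x̄₂=50.600, s₂=4.812, n₂=10
s_p² = [17·4.418² + 9·4.812²]/26 = 20.7761
SE = √(s_p²·(1/18+1/10)) = 1.7977
t = (31.889−50.600)/1.7977 = -10.4082
df = 26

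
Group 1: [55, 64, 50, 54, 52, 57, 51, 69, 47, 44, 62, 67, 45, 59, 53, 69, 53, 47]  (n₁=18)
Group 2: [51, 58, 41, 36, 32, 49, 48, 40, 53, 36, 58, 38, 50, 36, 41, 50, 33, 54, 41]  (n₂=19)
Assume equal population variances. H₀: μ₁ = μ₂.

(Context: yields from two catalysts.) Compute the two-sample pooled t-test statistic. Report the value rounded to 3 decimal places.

test statistic = 4.064

x̄₁=55.444, s₁=8.009, n₁=18
x̄₂=44.474, s₂=8.389, n₂=19
s_p² = [17·8.009² + 18·8.389²]/35 = 67.3480
SE = √(s_p²·(1/18+1/19)) = 2.6993
t = (55.444−44.474)/2.6993 = 4.0643
df = 35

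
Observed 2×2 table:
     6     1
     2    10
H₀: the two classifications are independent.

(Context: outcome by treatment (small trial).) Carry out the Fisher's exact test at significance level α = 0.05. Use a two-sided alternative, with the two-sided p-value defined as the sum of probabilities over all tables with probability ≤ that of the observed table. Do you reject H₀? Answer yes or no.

reject H₀: yes

Margins: r₁=7, r₂=12, c₁=8, c₂=11, n=19
p_obs = C(7,6)·C(12,2)/C(19,8); sum pmf over tables with pmf ≤ p_obs
p-value (two-sided) = 0.00627
At α=0.05: p < α → reject H₀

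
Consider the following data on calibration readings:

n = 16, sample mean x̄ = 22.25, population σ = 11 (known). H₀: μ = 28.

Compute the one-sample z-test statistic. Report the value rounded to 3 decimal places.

test statistic = -2.091

SE = σ/√n = 11/√16 = 2.7500
z = (x̄−μ₀)/SE = (22.25−28)/2.7500 = -2.0909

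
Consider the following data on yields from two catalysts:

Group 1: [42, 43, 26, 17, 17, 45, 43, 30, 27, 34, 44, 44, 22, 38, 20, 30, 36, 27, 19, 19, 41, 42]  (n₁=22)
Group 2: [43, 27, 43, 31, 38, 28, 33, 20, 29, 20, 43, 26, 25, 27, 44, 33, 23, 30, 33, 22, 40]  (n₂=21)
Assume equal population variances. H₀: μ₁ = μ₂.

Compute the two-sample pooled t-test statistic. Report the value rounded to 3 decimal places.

test statistic = 0.273

x̄₁=32.091, s₁=10.146, n₁=22
x̄₂=31.333, s₂=7.857, n₂=21
s_p² = [21·10.146² + 20·7.857²]/41 = 82.8411
SE = √(s_p²·(1/22+1/21)) = 2.7767
t = (32.091−31.333)/2.7767 = 0.2728
df = 41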